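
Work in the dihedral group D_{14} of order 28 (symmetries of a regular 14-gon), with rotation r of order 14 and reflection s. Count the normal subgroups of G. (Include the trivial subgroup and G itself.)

G has 28 subgroups. Checking conjugation-invariance by order — order 1: 1/1 normal; order 2: 1/15 normal; order 4: 0/7 normal; order 7: 1/1 normal; order 14: 3/3 normal; order 28: 1/1 normal.
Total normal subgroups: 7.

7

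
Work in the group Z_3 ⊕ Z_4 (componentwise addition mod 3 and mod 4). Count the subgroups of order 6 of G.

1

|G| = 12 and 6 | 12, so subgroups of order 6 are possible by Lagrange.
The subgroups of order 6 are: {(0,0), (0,2), (1,0), (1,2), (2,0), (2,2)}.
So G has 1 subgroup of order 6.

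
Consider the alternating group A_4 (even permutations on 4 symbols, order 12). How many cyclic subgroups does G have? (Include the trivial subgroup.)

8

Each element a generates a cyclic subgroup ⟨a⟩; distinct elements may generate the same one (a cyclic group of order d has φ(d) generators).
Cyclic subgroups by order — order 1: 1; order 2: 3; order 3: 4.
Total: 8.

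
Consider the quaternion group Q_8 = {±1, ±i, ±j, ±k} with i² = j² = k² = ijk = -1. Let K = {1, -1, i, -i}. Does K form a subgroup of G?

Yes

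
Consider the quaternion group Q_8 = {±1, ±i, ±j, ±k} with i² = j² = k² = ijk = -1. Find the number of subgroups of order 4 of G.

3

|G| = 8 and 4 | 8, so subgroups of order 4 are possible by Lagrange.
The subgroups of order 4 are: {1, -1, i, -i}; {1, -1, j, -j}; {1, -1, k, -k}.
So G has 3 subgroups of order 4.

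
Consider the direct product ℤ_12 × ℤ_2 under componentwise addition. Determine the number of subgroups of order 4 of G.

3

|G| = 24 and 4 | 24, so subgroups of order 4 are possible by Lagrange.
The subgroups of order 4 are: {(0,0), (0,1), (6,0), (6,1)}; {(0,0), (3,0), (6,0), (9,0)}; {(0,0), (3,1), (6,0), (9,1)}.
So G has 3 subgroups of order 4.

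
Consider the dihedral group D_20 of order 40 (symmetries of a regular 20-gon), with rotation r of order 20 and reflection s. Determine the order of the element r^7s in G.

2

Computing powers of r^7s: the smallest k with (r^7s)^k = e is k = 2.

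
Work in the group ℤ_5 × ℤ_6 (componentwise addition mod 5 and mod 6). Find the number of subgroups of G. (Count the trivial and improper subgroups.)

|G| = 30, so by Lagrange every subgroup order divides 30. Divisors: 1, 2, 3, 5, 6, 10, 15, 30.
Subgroups by order — order 1: 1; order 2: 1; order 3: 1; order 5: 1; order 6: 1; order 10: 1; order 15: 1; order 30: 1.
Total: 1 + 1 + 1 + 1 + 1 + 1 + 1 + 1 = 8.

8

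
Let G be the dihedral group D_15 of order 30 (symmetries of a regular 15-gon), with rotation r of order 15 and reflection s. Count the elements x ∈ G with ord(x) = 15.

The elements of order 15 are: r, r^2, r^4, r^7, r^8, r^11, r^13, r^14.
That's 8.

8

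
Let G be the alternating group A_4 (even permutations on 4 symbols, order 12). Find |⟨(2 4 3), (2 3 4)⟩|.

3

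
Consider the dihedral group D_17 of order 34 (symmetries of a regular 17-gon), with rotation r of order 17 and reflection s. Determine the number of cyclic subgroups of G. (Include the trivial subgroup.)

Each element a generates a cyclic subgroup ⟨a⟩; distinct elements may generate the same one (a cyclic group of order d has φ(d) generators).
Cyclic subgroups by order — order 1: 1; order 2: 17; order 17: 1.
Total: 19.

19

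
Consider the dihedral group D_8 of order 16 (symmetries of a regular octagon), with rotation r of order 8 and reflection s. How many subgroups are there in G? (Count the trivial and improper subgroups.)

19

|G| = 16, so by Lagrange every subgroup order divides 16. Divisors: 1, 2, 4, 8, 16.
Subgroups by order — order 1: 1; order 2: 9; order 4: 5; order 8: 3; order 16: 1.
Total: 1 + 9 + 5 + 3 + 1 = 19.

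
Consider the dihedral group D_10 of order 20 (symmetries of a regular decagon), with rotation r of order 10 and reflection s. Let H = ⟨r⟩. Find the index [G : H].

2

|⟨r⟩| = 10 and |G| = 20.
By Lagrange, [G : H] = |G|/|H| = 20/10 = 2.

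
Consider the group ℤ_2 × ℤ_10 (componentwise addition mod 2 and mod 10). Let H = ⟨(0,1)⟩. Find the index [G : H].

2

|⟨(0,1)⟩| = 10 and |G| = 20.
By Lagrange, [G : H] = |G|/|H| = 20/10 = 2.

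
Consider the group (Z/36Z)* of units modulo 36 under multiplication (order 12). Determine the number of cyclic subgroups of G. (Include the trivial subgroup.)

A cyclic subgroup of order d is generated by each of its φ(d) elements of order d, so the cyclic subgroups of order d number (#elements of order d)/φ(d).
Cyclic subgroups by order — order 1: 1; order 2: 3; order 3: 1; order 6: 3.
Total: 8.

8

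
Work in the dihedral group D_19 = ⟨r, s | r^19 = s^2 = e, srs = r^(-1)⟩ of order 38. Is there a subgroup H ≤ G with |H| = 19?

Yes

19 | 38. A subgroup of order 19 is {e, r, r^2, r^3, r^4, r^5, r^6, r^7, r^8, r^9, r^10, r^11, r^12, r^13, r^14, r^15, r^16, r^17, r^18}.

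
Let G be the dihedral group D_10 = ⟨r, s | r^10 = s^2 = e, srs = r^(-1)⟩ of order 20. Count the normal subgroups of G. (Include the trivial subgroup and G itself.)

7

G has 22 subgroups. Checking conjugation-invariance by order — order 1: 1/1 normal; order 2: 1/11 normal; order 4: 0/5 normal; order 5: 1/1 normal; order 10: 3/3 normal; order 20: 1/1 normal.
Total normal subgroups: 7.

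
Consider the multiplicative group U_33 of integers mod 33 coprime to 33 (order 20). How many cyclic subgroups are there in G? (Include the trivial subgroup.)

8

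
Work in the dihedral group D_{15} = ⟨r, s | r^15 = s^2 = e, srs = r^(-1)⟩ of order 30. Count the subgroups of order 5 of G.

1

|G| = 30 and 5 | 30, so subgroups of order 5 are possible by Lagrange.
The subgroups of order 5 are: {e, r^3, r^6, r^9, r^12}.
So G has 1 subgroup of order 5.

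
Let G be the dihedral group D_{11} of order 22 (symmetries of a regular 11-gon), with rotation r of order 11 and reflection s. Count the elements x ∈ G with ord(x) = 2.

11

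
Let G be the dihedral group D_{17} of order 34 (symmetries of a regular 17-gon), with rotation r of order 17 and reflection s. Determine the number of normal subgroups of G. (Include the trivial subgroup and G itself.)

3

G has 20 subgroups. Checking conjugation-invariance by order — order 1: 1/1 normal; order 2: 0/17 normal; order 17: 1/1 normal; order 34: 1/1 normal.
Total normal subgroups: 3.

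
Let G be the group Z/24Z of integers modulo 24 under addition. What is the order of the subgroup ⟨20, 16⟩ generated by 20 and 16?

|⟨20⟩| = 6 and |⟨16⟩| = 3, so |H| is a multiple of lcm(6, 3) = 6 and divides |G| = 24.
Closing under the operation: H = {0, 4, 8, 12, 16, 20}, so |H| = 6.

6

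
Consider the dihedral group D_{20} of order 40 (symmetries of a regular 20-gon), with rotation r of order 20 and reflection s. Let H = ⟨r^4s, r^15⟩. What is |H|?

8

|⟨r^4s⟩| = 2 and |⟨r^15⟩| = 4, so |H| is a multiple of lcm(2, 4) = 4 and divides |G| = 40.
Closing under the operation: H = {e, r^5, r^10, r^15, r^4s, r^9s, r^14s, r^19s}, so |H| = 8.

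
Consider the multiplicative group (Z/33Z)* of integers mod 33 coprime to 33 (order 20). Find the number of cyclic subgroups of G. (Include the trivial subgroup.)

Each element a generates a cyclic subgroup ⟨a⟩; distinct elements may generate the same one (a cyclic group of order d has φ(d) generators).
Cyclic subgroups by order — order 1: 1; order 2: 3; order 5: 1; order 10: 3.
Total: 8.

8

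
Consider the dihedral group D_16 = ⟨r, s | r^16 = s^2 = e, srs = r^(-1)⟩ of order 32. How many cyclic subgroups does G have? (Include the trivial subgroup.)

21

Group the elements of G by the cyclic subgroup they generate; each cyclic subgroup of order d accounts for φ(d) elements.
Cyclic subgroups by order — order 1: 1; order 2: 17; order 4: 1; order 8: 1; order 16: 1.
Total: 21.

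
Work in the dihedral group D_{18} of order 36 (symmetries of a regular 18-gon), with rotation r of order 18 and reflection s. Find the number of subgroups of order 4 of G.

9

|G| = 36 and 4 | 36, so subgroups of order 4 are possible by Lagrange.
The subgroups of order 4 are: {e, r^9, rs, r^10s}; {e, r^9, r^2s, r^11s}; {e, r^9, r^3s, r^12s}; {e, r^9, r^4s, r^13s}; … (9 in all).
So G has 9 subgroups of order 4.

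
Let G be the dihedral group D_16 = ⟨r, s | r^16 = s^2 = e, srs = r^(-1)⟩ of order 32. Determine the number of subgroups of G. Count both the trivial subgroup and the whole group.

|G| = 32, so by Lagrange every subgroup order divides 32. Divisors: 1, 2, 4, 8, 16, 32.
Subgroups by order — order 1: 1; order 2: 17; order 4: 9; order 8: 5; order 16: 3; order 32: 1.
Total: 1 + 17 + 9 + 5 + 3 + 1 = 36.

36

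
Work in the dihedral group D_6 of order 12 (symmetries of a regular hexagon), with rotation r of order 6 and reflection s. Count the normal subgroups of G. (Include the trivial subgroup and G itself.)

G has 16 subgroups. Checking conjugation-invariance by order — order 1: 1/1 normal; order 2: 1/7 normal; order 3: 1/1 normal; order 4: 0/3 normal; order 6: 3/3 normal; order 12: 1/1 normal.
Total normal subgroups: 7.

7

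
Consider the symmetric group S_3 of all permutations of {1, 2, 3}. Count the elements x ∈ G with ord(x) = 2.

The elements of order 2 are: (2 3), (1 2), (1 3).
That's 3.

3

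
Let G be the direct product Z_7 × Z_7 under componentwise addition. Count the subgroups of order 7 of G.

8

|G| = 49 and 7 | 49, so subgroups of order 7 are possible by Lagrange.
The subgroups of order 7 are: {(0,0), (0,1), (0,2), (0,3), (0,4), (0,5), (0,6)}; {(0,0), (1,0), (2,0), (3,0), (4,0), (5,0), (6,0)}; {(0,0), (1,1), (2,2), (3,3), (4,4), (5,5), (6,6)}; {(0,0), (1,2), (2,4), (3,6), (4,1), (5,3), (6,5)}; … (8 in all).
So G has 8 subgroups of order 7.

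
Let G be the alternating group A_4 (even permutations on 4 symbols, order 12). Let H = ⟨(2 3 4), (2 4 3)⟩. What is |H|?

3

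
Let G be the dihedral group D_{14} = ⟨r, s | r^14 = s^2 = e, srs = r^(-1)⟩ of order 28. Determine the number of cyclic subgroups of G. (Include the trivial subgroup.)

A cyclic subgroup of order d is generated by each of its φ(d) elements of order d, so the cyclic subgroups of order d number (#elements of order d)/φ(d).
Cyclic subgroups by order — order 1: 1; order 2: 15; order 7: 1; order 14: 1.
Total: 18.

18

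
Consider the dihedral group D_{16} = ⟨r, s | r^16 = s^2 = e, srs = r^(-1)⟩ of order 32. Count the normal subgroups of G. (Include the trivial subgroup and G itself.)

8

G has 36 subgroups. Checking conjugation-invariance by order — order 1: 1/1 normal; order 2: 1/17 normal; order 4: 1/9 normal; order 8: 1/5 normal; order 16: 3/3 normal; order 32: 1/1 normal.
Total normal subgroups: 8.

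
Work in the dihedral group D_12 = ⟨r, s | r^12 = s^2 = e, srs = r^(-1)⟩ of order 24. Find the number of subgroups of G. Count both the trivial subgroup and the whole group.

|G| = 24, so by Lagrange every subgroup order divides 24. Divisors: 1, 2, 3, 4, 6, 8, 12, 24.
Subgroups by order — order 1: 1; order 2: 13; order 3: 1; order 4: 7; order 6: 5; order 8: 3; order 12: 3; order 24: 1.
Total: 1 + 13 + 1 + 7 + 5 + 3 + 3 + 1 = 34.

34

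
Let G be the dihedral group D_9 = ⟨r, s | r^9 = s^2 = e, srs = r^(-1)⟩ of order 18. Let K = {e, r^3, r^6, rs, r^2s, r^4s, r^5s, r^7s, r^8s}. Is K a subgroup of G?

No

Closure fails: r^7s · r^2s = r^5 ∉ K. So K is not a subgroup.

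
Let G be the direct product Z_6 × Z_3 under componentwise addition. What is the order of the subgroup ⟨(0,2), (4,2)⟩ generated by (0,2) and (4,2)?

9

|⟨(0,2)⟩| = 3 and |⟨(4,2)⟩| = 3, so |H| is a multiple of lcm(3, 3) = 3 and divides |G| = 18.
Closing under the operation: H = {(0,0), (0,1), (0,2), (2,0), (2,1), (2,2), (4,0), (4,1), (4,2)}, so |H| = 9.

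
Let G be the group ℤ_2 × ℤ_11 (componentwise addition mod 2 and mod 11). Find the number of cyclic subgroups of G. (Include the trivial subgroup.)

4

A cyclic subgroup of order d is generated by each of its φ(d) elements of order d, so the cyclic subgroups of order d number (#elements of order d)/φ(d).
Cyclic subgroups by order — order 1: 1; order 2: 1; order 11: 1; order 22: 1.
Total: 4.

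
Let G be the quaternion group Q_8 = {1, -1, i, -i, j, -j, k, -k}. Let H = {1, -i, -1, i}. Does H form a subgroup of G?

|H| = 4 divides |G| = 8, consistent with Lagrange.
H contains the identity, every element's inverse is in H, and H is closed under ·: it is a subgroup.
In fact H = ⟨-i⟩.

Yes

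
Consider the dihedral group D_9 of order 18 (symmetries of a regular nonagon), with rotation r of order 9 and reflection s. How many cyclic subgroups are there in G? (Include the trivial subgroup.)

Group the elements of G by the cyclic subgroup they generate; each cyclic subgroup of order d accounts for φ(d) elements.
Cyclic subgroups by order — order 1: 1; order 2: 9; order 3: 1; order 9: 1.
Total: 12.

12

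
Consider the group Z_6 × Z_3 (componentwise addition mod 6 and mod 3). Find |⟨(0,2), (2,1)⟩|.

|⟨(0,2)⟩| = 3 and |⟨(2,1)⟩| = 3, so |H| is a multiple of lcm(3, 3) = 3 and divides |G| = 18.
Closing under the operation: H = {(0,0), (0,1), (0,2), (2,0), (2,1), (2,2), (4,0), (4,1), (4,2)}, so |H| = 9.

9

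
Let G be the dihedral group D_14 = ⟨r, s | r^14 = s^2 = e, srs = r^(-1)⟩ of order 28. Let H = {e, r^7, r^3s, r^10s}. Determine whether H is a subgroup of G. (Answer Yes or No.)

Yes

|H| = 4 divides |G| = 28, consistent with Lagrange.
H contains the identity, every element's inverse is in H, and H is closed under ·: it is a subgroup.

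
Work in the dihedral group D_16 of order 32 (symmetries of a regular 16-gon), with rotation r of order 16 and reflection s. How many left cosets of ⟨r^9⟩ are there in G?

2

|⟨r^9⟩| = 16 and |G| = 32.
By Lagrange, [G : H] = |G|/|H| = 32/16 = 2.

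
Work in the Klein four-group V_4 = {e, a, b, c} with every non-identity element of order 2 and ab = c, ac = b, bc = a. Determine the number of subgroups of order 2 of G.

3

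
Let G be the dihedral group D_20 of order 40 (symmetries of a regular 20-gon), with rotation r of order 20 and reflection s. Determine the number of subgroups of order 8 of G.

5

|G| = 40 and 8 | 40, so subgroups of order 8 are possible by Lagrange.
The subgroups of order 8 are: {e, r^5, r^10, r^15, s, r^5s, r^10s, r^15s}; {e, r^5, r^10, r^15, rs, r^6s, r^11s, r^16s}; {e, r^5, r^10, r^15, r^2s, r^7s, r^12s, r^17s}; {e, r^5, r^10, r^15, r^3s, r^8s, r^13s, r^18s}; … (5 in all).
So G has 5 subgroups of order 8.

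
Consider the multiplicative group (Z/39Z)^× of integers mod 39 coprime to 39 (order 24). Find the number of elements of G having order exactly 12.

8

The elements of order 12 are: 2, 7, 11, 19, 20, 28, 32, 37.
That's 8.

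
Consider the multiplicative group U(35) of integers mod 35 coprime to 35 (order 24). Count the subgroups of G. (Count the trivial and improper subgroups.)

16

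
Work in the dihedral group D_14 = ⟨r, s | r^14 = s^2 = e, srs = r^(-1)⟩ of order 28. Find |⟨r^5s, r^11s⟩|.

|⟨r^5s⟩| = 2 and |⟨r^11s⟩| = 2, so |H| is a multiple of lcm(2, 2) = 2 and divides |G| = 28.
Closing under the operation: H = {e, r^2, r^4, r^6, r^8, r^10, r^12, rs, r^3s, r^5s, r^7s, r^9s, r^11s, r^13s}, so |H| = 14.

14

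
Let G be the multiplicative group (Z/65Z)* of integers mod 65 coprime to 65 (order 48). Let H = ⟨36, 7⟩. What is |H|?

|⟨36⟩| = 6 and |⟨7⟩| = 12, so |H| is a multiple of lcm(6, 12) = 12 and divides |G| = 48.
Closing under the operation: H = {1, 2, 4, 7, 8, 9, 14, 16, 18, 28, 29, 32, 33, 36, 37, 47, 49, 51, 56, 57, 58, 61, 63, 64}, so |H| = 24.

24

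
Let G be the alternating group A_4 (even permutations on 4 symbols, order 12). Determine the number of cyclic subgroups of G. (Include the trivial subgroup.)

Each element a generates a cyclic subgroup ⟨a⟩; distinct elements may generate the same one (a cyclic group of order d has φ(d) generators).
Cyclic subgroups by order — order 1: 1; order 2: 3; order 3: 4.
Total: 8.

8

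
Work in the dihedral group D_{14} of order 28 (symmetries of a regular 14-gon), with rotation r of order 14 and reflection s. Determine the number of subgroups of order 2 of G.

15

|G| = 28 and 2 | 28, so subgroups of order 2 are possible by Lagrange.
The subgroups of order 2 are: {e, r^10s}; {e, r^11s}; {e, r^12s}; {e, r^13s}; … (15 in all).
So G has 15 subgroups of order 2.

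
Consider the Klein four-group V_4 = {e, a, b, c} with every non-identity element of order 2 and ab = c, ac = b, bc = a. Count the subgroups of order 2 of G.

|G| = 4 and 2 | 4, so subgroups of order 2 are possible by Lagrange.
The subgroups of order 2 are: {e, a}; {e, b}; {e, c}.
So G has 3 subgroups of order 2.

3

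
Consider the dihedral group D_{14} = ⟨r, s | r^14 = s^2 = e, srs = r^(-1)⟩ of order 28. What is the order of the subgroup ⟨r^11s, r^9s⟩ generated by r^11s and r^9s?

|⟨r^11s⟩| = 2 and |⟨r^9s⟩| = 2, so |H| is a multiple of lcm(2, 2) = 2 and divides |G| = 28.
Closing under the operation: H = {e, r^2, r^4, r^6, r^8, r^10, r^12, rs, r^3s, r^5s, r^7s, r^9s, r^11s, r^13s}, so |H| = 14.

14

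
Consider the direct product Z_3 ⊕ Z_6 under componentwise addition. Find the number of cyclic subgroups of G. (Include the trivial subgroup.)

10

Each element a generates a cyclic subgroup ⟨a⟩; distinct elements may generate the same one (a cyclic group of order d has φ(d) generators).
Cyclic subgroups by order — order 1: 1; order 2: 1; order 3: 4; order 6: 4.
Total: 10.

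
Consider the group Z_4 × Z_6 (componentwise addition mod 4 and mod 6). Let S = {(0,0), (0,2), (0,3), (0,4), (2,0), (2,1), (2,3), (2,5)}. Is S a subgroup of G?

No

Closure fails: (0,4) + (0,3) = (0,1) ∉ S. So S is not a subgroup.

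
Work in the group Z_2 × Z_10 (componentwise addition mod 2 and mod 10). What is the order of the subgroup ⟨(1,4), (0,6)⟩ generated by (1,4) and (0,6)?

10

|⟨(1,4)⟩| = 10 and |⟨(0,6)⟩| = 5, so |H| is a multiple of lcm(10, 5) = 10 and divides |G| = 20.
Closing under the operation: H = {(0,0), (0,2), (0,4), (0,6), (0,8), (1,0), (1,2), (1,4), (1,6), (1,8)}, so |H| = 10.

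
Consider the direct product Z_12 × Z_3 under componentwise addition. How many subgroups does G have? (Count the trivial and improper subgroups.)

|G| = 36, so by Lagrange every subgroup order divides 36. Divisors: 1, 2, 3, 4, 6, 9, 12, 18, 36.
Subgroups by order — order 1: 1; order 2: 1; order 3: 4; order 4: 1; order 6: 4; order 9: 1; order 12: 4; order 18: 1; order 36: 1.
Total: 1 + 1 + 4 + 1 + 4 + 1 + 4 + 1 + 1 = 18.

18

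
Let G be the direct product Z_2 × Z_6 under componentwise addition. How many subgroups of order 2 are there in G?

3

|G| = 12 and 2 | 12, so subgroups of order 2 are possible by Lagrange.
The subgroups of order 2 are: {(0,0), (0,3)}; {(0,0), (1,0)}; {(0,0), (1,3)}.
So G has 3 subgroups of order 2.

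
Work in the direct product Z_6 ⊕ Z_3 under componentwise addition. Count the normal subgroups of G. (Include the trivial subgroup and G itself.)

G is abelian, so every subgroup is normal.
G has 12 subgroups in total, hence 12 normal subgroups.

12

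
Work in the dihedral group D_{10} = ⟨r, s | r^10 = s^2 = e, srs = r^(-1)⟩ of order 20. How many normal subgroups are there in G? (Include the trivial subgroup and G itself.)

7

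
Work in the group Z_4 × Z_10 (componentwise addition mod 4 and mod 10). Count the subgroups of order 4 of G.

3

|G| = 40 and 4 | 40, so subgroups of order 4 are possible by Lagrange.
The subgroups of order 4 are: {(0,0), (0,5), (2,0), (2,5)}; {(0,0), (1,0), (2,0), (3,0)}; {(0,0), (1,5), (2,0), (3,5)}.
So G has 3 subgroups of order 4.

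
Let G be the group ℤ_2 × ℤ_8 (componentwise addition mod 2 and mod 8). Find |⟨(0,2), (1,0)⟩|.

8

|⟨(0,2)⟩| = 4 and |⟨(1,0)⟩| = 2, so |H| is a multiple of lcm(4, 2) = 4 and divides |G| = 16.
Closing under the operation: H = {(0,0), (0,2), (0,4), (0,6), (1,0), (1,2), (1,4), (1,6)}, so |H| = 8.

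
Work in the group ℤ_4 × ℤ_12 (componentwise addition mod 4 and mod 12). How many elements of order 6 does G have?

An element (a,b) has order lcm(ord(a), ord(b)); count pairs with lcm equal to 6.
Enumerating gives 6 such elements.

6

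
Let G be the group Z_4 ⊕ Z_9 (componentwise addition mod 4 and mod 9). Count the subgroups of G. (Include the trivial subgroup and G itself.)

|G| = 36, so by Lagrange every subgroup order divides 36. Divisors: 1, 2, 3, 4, 6, 9, 12, 18, 36.
Subgroups by order — order 1: 1; order 2: 1; order 3: 1; order 4: 1; order 6: 1; order 9: 1; order 12: 1; order 18: 1; order 36: 1.
Total: 1 + 1 + 1 + 1 + 1 + 1 + 1 + 1 + 1 = 9.

9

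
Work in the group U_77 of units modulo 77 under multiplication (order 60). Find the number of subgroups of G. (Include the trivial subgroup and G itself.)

20

|G| = 60, so by Lagrange every subgroup order divides 60. Divisors: 1, 2, 3, 4, 5, 6, 10, 12, 15, 20, 30, 60.
Subgroups by order — order 1: 1; order 2: 3; order 3: 1; order 4: 1; order 5: 1; order 6: 3; order 10: 3; order 12: 1; order 15: 1; order 20: 1; order 30: 3; order 60: 1.
Total: 1 + 3 + 1 + 1 + 1 + 3 + 3 + 1 + 1 + 1 + 3 + 1 = 20.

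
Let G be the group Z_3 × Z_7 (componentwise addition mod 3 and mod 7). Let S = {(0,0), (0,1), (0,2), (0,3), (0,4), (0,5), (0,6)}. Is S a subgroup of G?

Yes

|S| = 7 divides |G| = 21, consistent with Lagrange.
S contains the identity, every element's inverse is in S, and S is closed under +: it is a subgroup.
In fact S = ⟨(0,1)⟩.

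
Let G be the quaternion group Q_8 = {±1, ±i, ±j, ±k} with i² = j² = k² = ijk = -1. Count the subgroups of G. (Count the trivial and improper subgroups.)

|G| = 8, so by Lagrange every subgroup order divides 8. Divisors: 1, 2, 4, 8.
Subgroups by order — order 1: 1; order 2: 1; order 4: 3; order 8: 1.
Total: 1 + 1 + 3 + 1 = 6.

6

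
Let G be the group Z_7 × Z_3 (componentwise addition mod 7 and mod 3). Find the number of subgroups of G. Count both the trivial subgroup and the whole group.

|G| = 21, so by Lagrange every subgroup order divides 21. Divisors: 1, 3, 7, 21.
Subgroups by order — order 1: 1; order 3: 1; order 7: 1; order 21: 1.
Total: 1 + 1 + 1 + 1 = 4.

4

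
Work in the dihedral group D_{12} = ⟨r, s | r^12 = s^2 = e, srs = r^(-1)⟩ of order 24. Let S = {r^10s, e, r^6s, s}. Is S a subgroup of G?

Closure fails: s · r^6s = r^6 ∉ S. So S is not a subgroup.

No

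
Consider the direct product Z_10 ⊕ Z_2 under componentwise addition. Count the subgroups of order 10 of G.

3

|G| = 20 and 10 | 20, so subgroups of order 10 are possible by Lagrange.
The subgroups of order 10 are: {(0,0), (0,1), (2,0), (2,1), (4,0), (4,1), (6,0), (6,1), (8,0), (8,1)}; {(0,0), (1,0), (2,0), (3,0), (4,0), (5,0), (6,0), (7,0), (8,0), (9,0)}; {(0,0), (1,1), (2,0), (3,1), (4,0), (5,1), (6,0), (7,1), (8,0), (9,1)}.
So G has 3 subgroups of order 10.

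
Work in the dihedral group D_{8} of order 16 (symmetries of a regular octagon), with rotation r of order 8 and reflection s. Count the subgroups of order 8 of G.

|G| = 16 and 8 | 16, so subgroups of order 8 are possible by Lagrange.
The subgroups of order 8 are: {e, r, r^2, r^3, r^4, r^5, r^6, r^7}; {e, r^2, r^4, r^6, s, r^2s, r^4s, r^6s}; {e, r^2, r^4, r^6, rs, r^3s, r^5s, r^7s}.
So G has 3 subgroups of order 8.

3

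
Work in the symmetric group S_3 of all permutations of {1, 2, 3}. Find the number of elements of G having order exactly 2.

3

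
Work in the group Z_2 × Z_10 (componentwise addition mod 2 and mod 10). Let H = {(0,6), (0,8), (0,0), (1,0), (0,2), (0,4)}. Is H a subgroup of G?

No

|H| = 6 does not divide |G| = 20, so by Lagrange H is not a subgroup.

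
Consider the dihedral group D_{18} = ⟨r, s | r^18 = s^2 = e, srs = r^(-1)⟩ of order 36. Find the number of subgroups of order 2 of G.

|G| = 36 and 2 | 36, so subgroups of order 2 are possible by Lagrange.
The subgroups of order 2 are: {e, r^10s}; {e, r^11s}; {e, r^12s}; {e, r^13s}; … (19 in all).
So G has 19 subgroups of order 2.

19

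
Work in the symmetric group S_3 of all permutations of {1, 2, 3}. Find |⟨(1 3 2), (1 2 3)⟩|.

|⟨(1 3 2)⟩| = 3 and |⟨(1 2 3)⟩| = 3, so |H| is a multiple of lcm(3, 3) = 3 and divides |G| = 6.
Closing under the operation: H = {e, (1 2 3), (1 3 2)}, so |H| = 3.

3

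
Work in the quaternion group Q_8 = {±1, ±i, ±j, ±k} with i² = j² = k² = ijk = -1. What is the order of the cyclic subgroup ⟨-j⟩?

Computing powers of -j: the smallest k with (-j)^k = e is k = 4.

4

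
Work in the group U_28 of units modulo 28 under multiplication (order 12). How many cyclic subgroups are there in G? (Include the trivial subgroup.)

Group the elements of G by the cyclic subgroup they generate; each cyclic subgroup of order d accounts for φ(d) elements.
Cyclic subgroups by order — order 1: 1; order 2: 3; order 3: 1; order 6: 3.
Total: 8.

8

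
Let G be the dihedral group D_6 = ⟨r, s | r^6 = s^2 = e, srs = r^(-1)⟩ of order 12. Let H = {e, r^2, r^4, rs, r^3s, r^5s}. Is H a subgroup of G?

Yes

|H| = 6 divides |G| = 12, consistent with Lagrange.
H contains the identity, every element's inverse is in H, and H is closed under ·: it is a subgroup.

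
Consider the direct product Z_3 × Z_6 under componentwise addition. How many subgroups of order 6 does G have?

|G| = 18 and 6 | 18, so subgroups of order 6 are possible by Lagrange.
The subgroups of order 6 are: {(0,0), (0,1), (0,2), (0,3), (0,4), (0,5)}; {(0,0), (0,3), (1,0), (1,3), (2,0), (2,3)}; {(0,0), (0,3), (1,1), (1,4), (2,2), (2,5)}; {(0,0), (0,3), (1,2), (1,5), (2,1), (2,4)}.
So G has 4 subgroups of order 6.

4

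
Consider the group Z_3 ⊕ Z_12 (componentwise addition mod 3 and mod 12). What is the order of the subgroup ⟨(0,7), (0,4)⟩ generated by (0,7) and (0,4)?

|⟨(0,7)⟩| = 12 and |⟨(0,4)⟩| = 3, so |H| is a multiple of lcm(12, 3) = 12 and divides |G| = 36.
Closing under the operation: H = {(0,0), (0,1), (0,2), (0,3), (0,4), (0,5), (0,6), (0,7), (0,8), (0,9), (0,10), (0,11)}, so |H| = 12.

12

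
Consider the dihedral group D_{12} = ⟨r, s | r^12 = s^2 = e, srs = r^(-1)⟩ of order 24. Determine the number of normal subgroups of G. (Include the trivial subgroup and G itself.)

G has 34 subgroups. Checking conjugation-invariance by order — order 1: 1/1 normal; order 2: 1/13 normal; order 3: 1/1 normal; order 4: 1/7 normal; order 6: 1/5 normal; order 8: 0/3 normal; order 12: 3/3 normal; order 24: 1/1 normal.
Total normal subgroups: 9.

9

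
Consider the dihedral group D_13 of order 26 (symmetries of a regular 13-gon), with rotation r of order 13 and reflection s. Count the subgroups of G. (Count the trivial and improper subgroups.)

|G| = 26, so by Lagrange every subgroup order divides 26. Divisors: 1, 2, 13, 26.
Subgroups by order — order 1: 1; order 2: 13; order 13: 1; order 26: 1.
Total: 1 + 13 + 1 + 1 = 16.

16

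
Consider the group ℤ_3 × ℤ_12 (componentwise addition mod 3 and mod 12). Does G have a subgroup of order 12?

12 | 36. A subgroup of order 12 is {(0,0), (0,1), (0,2), (0,3), (0,4), (0,5), (0,6), (0,7), (0,8), (0,9), (0,10), (0,11)}.

Yes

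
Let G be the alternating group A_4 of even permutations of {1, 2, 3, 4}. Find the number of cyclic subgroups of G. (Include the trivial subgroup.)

A cyclic subgroup of order d is generated by each of its φ(d) elements of order d, so the cyclic subgroups of order d number (#elements of order d)/φ(d).
Cyclic subgroups by order — order 1: 1; order 2: 3; order 3: 4.
Total: 8.

8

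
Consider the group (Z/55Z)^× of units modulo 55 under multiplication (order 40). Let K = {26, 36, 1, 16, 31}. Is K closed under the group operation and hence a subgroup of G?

|K| = 5 divides |G| = 40, consistent with Lagrange.
K contains the identity, every element's inverse is in K, and K is closed under ·: it is a subgroup.
In fact K = ⟨16⟩.

Yes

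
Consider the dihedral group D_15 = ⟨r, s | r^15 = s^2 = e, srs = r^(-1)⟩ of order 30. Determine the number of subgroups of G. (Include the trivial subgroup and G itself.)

|G| = 30, so by Lagrange every subgroup order divides 30. Divisors: 1, 2, 3, 5, 6, 10, 15, 30.
Subgroups by order — order 1: 1; order 2: 15; order 3: 1; order 5: 1; order 6: 5; order 10: 3; order 15: 1; order 30: 1.
Total: 1 + 15 + 1 + 1 + 5 + 3 + 1 + 1 = 28.

28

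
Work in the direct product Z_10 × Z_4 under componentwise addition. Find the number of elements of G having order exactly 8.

0

An element (a,b) has order lcm(ord(a), ord(b)); count pairs with lcm equal to 8.
Enumerating gives 0 such elements.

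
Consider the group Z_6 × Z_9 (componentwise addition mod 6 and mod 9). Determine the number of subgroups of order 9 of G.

|G| = 54 and 9 | 54, so subgroups of order 9 are possible by Lagrange.
The subgroups of order 9 are: {(0,0), (0,1), (0,2), (0,3), (0,4), (0,5), (0,6), (0,7), (0,8)}; {(0,0), (0,3), (0,6), (2,0), (2,3), (2,6), (4,0), (4,3), (4,6)}; {(0,0), (0,3), (0,6), (2,1), (2,4), (2,7), (4,2), (4,5), (4,8)}; {(0,0), (0,3), (0,6), (2,2), (2,5), (2,8), (4,1), (4,4), (4,7)}.
So G has 4 subgroups of order 9.

4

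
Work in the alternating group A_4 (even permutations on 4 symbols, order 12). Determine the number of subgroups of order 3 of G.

4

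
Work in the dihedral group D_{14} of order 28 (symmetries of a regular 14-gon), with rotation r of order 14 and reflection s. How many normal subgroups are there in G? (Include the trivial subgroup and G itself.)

G has 28 subgroups. Checking conjugation-invariance by order — order 1: 1/1 normal; order 2: 1/15 normal; order 4: 0/7 normal; order 7: 1/1 normal; order 14: 3/3 normal; order 28: 1/1 normal.
Total normal subgroups: 7.

7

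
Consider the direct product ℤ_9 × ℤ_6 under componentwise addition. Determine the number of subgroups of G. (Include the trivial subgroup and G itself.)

|G| = 54, so by Lagrange every subgroup order divides 54. Divisors: 1, 2, 3, 6, 9, 18, 27, 54.
Subgroups by order — order 1: 1; order 2: 1; order 3: 4; order 6: 4; order 9: 4; order 18: 4; order 27: 1; order 54: 1.
Total: 1 + 1 + 4 + 4 + 4 + 4 + 1 + 1 = 20.

20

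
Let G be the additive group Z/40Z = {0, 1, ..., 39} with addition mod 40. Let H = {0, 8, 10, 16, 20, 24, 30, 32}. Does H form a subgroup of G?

No

Closure fails: 32 + 10 = 2 ∉ H. So H is not a subgroup.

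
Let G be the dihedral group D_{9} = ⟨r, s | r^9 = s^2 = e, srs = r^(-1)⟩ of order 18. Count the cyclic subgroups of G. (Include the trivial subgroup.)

12

A cyclic subgroup of order d is generated by each of its φ(d) elements of order d, so the cyclic subgroups of order d number (#elements of order d)/φ(d).
Cyclic subgroups by order — order 1: 1; order 2: 9; order 3: 1; order 9: 1.
Total: 12.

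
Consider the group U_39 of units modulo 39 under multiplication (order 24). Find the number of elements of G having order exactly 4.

4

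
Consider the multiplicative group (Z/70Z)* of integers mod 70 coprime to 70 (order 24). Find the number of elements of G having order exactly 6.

6

The elements of order 6 are: 9, 19, 31, 39, 59, 61.
That's 6.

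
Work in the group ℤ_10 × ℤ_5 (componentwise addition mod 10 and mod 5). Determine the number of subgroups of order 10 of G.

6

|G| = 50 and 10 | 50, so subgroups of order 10 are possible by Lagrange.
The subgroups of order 10 are: {(0,0), (0,1), (0,2), (0,3), (0,4), (5,0), (5,1), (5,2), (5,3), (5,4)}; {(0,0), (1,0), (2,0), (3,0), (4,0), (5,0), (6,0), (7,0), (8,0), (9,0)}; {(0,0), (1,1), (2,2), (3,3), (4,4), (5,0), (6,1), (7,2), (8,3), (9,4)}; {(0,0), (1,2), (2,4), (3,1), (4,3), (5,0), (6,2), (7,4), (8,1), (9,3)}; … (6 in all).
So G has 6 subgroups of order 10.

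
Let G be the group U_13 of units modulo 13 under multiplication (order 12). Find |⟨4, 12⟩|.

6

|⟨4⟩| = 6 and |⟨12⟩| = 2, so |H| is a multiple of lcm(6, 2) = 6 and divides |G| = 12.
Closing under the operation: H = {1, 3, 4, 9, 10, 12}, so |H| = 6.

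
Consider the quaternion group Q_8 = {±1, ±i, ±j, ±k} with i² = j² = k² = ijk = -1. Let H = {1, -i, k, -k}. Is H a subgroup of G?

No

-i ∈ H but its inverse i ∉ H, so H is not a subgroup.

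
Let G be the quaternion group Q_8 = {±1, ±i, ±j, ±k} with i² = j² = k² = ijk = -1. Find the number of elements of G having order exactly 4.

The elements of order 4 are: i, -i, j, -j, k, -k.
That's 6.

6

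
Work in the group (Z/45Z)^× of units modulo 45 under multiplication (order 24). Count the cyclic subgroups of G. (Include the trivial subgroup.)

Group the elements of G by the cyclic subgroup they generate; each cyclic subgroup of order d accounts for φ(d) elements.
Cyclic subgroups by order — order 1: 1; order 2: 3; order 3: 1; order 4: 2; order 6: 3; order 12: 2.
Total: 12.

12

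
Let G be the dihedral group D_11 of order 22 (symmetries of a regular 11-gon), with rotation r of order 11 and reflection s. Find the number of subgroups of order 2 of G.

11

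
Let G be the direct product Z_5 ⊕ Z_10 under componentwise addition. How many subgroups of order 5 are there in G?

|G| = 50 and 5 | 50, so subgroups of order 5 are possible by Lagrange.
The subgroups of order 5 are: {(0,0), (0,2), (0,4), (0,6), (0,8)}; {(0,0), (1,0), (2,0), (3,0), (4,0)}; {(0,0), (1,2), (2,4), (3,6), (4,8)}; {(0,0), (1,4), (2,8), (3,2), (4,6)}; … (6 in all).
So G has 6 subgroups of order 5.

6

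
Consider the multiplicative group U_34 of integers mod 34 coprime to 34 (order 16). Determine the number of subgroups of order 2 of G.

1

|G| = 16 and 2 | 16, so subgroups of order 2 are possible by Lagrange.
The subgroups of order 2 are: {1, 33}.
So G has 1 subgroup of order 2.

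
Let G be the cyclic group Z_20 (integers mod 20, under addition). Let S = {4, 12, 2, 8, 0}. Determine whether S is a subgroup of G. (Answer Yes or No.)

No

2 ∈ S but its inverse 18 ∉ S, so S is not a subgroup.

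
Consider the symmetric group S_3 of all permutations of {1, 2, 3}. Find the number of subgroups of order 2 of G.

|G| = 6 and 2 | 6, so subgroups of order 2 are possible by Lagrange.
The subgroups of order 2 are: {e, (1 2)}; {e, (1 3)}; {e, (2 3)}.
So G has 3 subgroups of order 2.

3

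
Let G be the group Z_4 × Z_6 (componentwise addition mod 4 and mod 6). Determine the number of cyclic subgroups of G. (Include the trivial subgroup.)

12

Each element a generates a cyclic subgroup ⟨a⟩; distinct elements may generate the same one (a cyclic group of order d has φ(d) generators).
Cyclic subgroups by order — order 1: 1; order 2: 3; order 3: 1; order 4: 2; order 6: 3; order 12: 2.
Total: 12.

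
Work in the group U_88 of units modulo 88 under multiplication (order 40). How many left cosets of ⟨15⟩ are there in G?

4

|⟨15⟩| = 10 and |G| = 40.
By Lagrange, [G : H] = |G|/|H| = 40/10 = 4.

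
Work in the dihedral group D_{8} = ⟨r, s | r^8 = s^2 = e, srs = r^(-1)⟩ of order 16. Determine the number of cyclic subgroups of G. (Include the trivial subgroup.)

A cyclic subgroup of order d is generated by each of its φ(d) elements of order d, so the cyclic subgroups of order d number (#elements of order d)/φ(d).
Cyclic subgroups by order — order 1: 1; order 2: 9; order 4: 1; order 8: 1.
Total: 12.

12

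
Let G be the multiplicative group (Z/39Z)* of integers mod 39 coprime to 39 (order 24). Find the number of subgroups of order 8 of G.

1

|G| = 24 and 8 | 24, so subgroups of order 8 are possible by Lagrange.
The subgroups of order 8 are: {1, 5, 8, 14, 25, 31, 34, 38}.
So G has 1 subgroup of order 8.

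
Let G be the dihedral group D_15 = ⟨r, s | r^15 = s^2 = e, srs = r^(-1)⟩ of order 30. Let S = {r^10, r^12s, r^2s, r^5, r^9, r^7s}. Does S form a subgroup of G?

The identity e ∉ S, so S is not a subgroup.

No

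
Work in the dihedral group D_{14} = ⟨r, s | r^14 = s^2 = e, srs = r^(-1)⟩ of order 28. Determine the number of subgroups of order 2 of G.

15

|G| = 28 and 2 | 28, so subgroups of order 2 are possible by Lagrange.
The subgroups of order 2 are: {e, r^10s}; {e, r^11s}; {e, r^12s}; {e, r^13s}; … (15 in all).
So G has 15 subgroups of order 2.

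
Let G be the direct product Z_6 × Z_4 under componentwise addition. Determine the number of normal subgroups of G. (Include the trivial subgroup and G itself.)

16

G is abelian, so every subgroup is normal.
G has 16 subgroups in total, hence 16 normal subgroups.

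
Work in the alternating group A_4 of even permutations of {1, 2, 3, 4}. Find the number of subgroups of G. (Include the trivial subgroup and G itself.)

|G| = 12, so by Lagrange every subgroup order divides 12. Divisors: 1, 2, 3, 4, 6, 12.
Subgroups by order — order 1: 1; order 2: 3; order 3: 4; order 4: 1; order 6: 0; order 12: 1.
Total: 1 + 3 + 4 + 1 + 0 + 1 = 10.

10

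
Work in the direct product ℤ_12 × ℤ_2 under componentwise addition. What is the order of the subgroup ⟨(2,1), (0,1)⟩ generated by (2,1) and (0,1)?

12

|⟨(2,1)⟩| = 6 and |⟨(0,1)⟩| = 2, so |H| is a multiple of lcm(6, 2) = 6 and divides |G| = 24.
Closing under the operation: H = {(0,0), (0,1), (2,0), (2,1), (4,0), (4,1), (6,0), (6,1), (8,0), (8,1), (10,0), (10,1)}, so |H| = 12.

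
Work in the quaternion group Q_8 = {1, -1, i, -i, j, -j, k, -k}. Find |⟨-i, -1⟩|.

|⟨-i⟩| = 4 and |⟨-1⟩| = 2, so |H| is a multiple of lcm(4, 2) = 4 and divides |G| = 8.
Closing under the operation: H = {1, -1, i, -i}, so |H| = 4.

4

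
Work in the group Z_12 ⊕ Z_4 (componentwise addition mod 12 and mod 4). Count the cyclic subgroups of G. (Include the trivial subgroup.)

Each element a generates a cyclic subgroup ⟨a⟩; distinct elements may generate the same one (a cyclic group of order d has φ(d) generators).
Cyclic subgroups by order — order 1: 1; order 2: 3; order 3: 1; order 4: 6; order 6: 3; order 12: 6.
Total: 20.

20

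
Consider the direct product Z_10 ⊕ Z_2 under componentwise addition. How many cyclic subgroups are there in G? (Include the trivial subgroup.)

Group the elements of G by the cyclic subgroup they generate; each cyclic subgroup of order d accounts for φ(d) elements.
Cyclic subgroups by order — order 1: 1; order 2: 3; order 5: 1; order 10: 3.
Total: 8.

8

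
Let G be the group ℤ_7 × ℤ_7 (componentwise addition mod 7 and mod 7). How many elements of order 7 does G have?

An element (a,b) has order lcm(ord(a), ord(b)); count pairs with lcm equal to 7.
Enumerating gives 48 such elements.

48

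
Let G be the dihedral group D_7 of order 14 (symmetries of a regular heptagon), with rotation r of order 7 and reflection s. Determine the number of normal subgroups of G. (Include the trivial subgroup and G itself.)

G has 10 subgroups. Checking conjugation-invariance by order — order 1: 1/1 normal; order 2: 0/7 normal; order 7: 1/1 normal; order 14: 1/1 normal.
Total normal subgroups: 3.

3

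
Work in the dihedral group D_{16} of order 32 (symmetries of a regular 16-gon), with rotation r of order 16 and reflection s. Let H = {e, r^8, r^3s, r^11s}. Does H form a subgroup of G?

Yes

|H| = 4 divides |G| = 32, consistent with Lagrange.
H contains the identity, every element's inverse is in H, and H is closed under ·: it is a subgroup.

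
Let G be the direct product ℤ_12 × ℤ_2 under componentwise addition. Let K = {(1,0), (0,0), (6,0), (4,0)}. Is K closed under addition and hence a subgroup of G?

(1,0) ∈ K but its inverse (11,0) ∉ K, so K is not a subgroup.

No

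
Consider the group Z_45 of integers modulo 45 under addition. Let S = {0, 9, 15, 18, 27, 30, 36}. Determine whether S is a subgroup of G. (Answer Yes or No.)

|S| = 7 does not divide |G| = 45, so by Lagrange S is not a subgroup.

No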